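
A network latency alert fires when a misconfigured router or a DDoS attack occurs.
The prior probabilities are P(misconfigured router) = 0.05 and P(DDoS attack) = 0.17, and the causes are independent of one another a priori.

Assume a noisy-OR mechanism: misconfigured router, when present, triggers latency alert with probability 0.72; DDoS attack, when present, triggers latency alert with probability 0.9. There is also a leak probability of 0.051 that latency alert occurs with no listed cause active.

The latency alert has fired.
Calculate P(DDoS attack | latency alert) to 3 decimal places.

Under noisy-OR, P(latency alert | causes) = 1 − (1−0.051)·∏(1−qᵢ) over the active causes.
By total probability over the 4 (misconfigured router, DDoS attack) configurations:
  P(latency alert) = 0.051*0.95*0.83 + 0.9051*0.95*0.17 + 0.73428*0.05*0.83 + 0.973428*0.05*0.17
        = 0.040213 + 0.146174 + 0.030473 + 0.008274 = 0.225134
The terms with DDoS attack present sum to 0.154448, so
  P(DDoS attack | latency alert) = 0.154448 / 0.225134 ≈ 0.686

P(DDoS attack | latency alert) ≈ 0.686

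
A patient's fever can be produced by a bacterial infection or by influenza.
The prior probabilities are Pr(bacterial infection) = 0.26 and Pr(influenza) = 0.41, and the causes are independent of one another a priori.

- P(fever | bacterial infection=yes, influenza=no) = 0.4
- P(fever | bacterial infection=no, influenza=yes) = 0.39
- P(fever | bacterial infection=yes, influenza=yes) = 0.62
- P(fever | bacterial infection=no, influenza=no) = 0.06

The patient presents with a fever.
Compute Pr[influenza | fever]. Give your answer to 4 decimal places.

Weight on influenza=true, given the evidence: 0.118326 + 0.066092 = 0.184418
Denominator P(fever): 0.06×0.74×0.59 + 0.39×0.74×0.41 + 0.4×0.26×0.59 + 0.62×0.26×0.41 = 0.271974
Posterior = 0.184418 / 0.271974 ≈ 0.6781

Pr[influenza | fever] ≈ 0.6781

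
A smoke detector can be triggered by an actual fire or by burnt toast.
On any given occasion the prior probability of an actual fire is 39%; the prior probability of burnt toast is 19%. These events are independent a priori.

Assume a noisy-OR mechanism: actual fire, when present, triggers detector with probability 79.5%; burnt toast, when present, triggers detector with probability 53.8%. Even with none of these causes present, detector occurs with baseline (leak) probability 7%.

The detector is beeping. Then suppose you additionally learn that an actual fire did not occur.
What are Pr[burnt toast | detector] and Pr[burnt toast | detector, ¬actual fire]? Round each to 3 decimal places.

Under noisy-OR, P(detector | causes) = 1 − (1−0.07)·∏(1−qᵢ) over the active causes.
Numerator (weight on configurations with burnt toast): 0.066102 + 0.067573 = 0.133675
Denominator P(detector): 0.07×0.61×0.81 + 0.57034×0.61×0.19 + 0.80935×0.39×0.81 + 0.91192×0.39×0.19 = 0.423936
P(burnt toast | detector) = 0.133675/0.423936 ≈ 0.315

With the extra evidence:
Numerator (weight on configurations with burnt toast): 0.57034×0.19 = 0.108365
The normalizing constant is 0.07×0.81 + 0.57034×0.19 = 0.165065
P(burnt toast | detector, ¬actual fire) = 0.108365/0.165065 ≈ 0.656
Ruling out actual fire raises the posterior on burnt toast — the flip side of explaining away.

Pr[burnt toast | detector] ≈ 0.315; Pr[burnt toast | detector, ¬actual fire] ≈ 0.656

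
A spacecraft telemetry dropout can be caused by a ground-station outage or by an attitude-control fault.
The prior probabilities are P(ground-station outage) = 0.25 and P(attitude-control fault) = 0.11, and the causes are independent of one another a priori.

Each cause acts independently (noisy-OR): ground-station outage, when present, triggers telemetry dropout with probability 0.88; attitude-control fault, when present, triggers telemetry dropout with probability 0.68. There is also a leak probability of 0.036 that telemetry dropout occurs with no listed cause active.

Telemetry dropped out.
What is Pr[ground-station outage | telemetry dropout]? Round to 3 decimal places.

Under noisy-OR, P(telemetry dropout | causes) = 1 − (1−0.036)·∏(1−qᵢ) over the active causes.
P(telemetry dropout) = 0.036*0.75*0.89 + 0.69152*0.75*0.11 + 0.88432*0.25*0.89 + 0.962982*0.25*0.11 = 0.024030 + 0.057050 + 0.196761 + 0.026482 = 0.304323
Of this, 0.223243 comes from 0.196761 + 0.026482 (the ground-station outage=true cases).
Hence the posterior is 0.223243/0.304323 ≈ 0.734.

Pr[ground-station outage | telemetry dropout] ≈ 0.734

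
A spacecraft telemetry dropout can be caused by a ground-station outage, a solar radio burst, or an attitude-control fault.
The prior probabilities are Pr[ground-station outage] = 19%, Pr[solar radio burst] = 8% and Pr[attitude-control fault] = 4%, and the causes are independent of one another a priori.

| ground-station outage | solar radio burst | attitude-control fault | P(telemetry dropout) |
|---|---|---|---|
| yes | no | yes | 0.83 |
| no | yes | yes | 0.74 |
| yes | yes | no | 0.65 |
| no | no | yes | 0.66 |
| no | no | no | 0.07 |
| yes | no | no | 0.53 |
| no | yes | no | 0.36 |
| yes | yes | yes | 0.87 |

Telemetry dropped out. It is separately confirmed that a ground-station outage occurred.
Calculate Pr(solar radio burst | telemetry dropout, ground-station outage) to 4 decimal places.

For the numerator, keep only solar radio burst=true terms: 0.049920 + 0.002784 = 0.052704
The normalizing constant is 0.53*0.92*0.96 + 0.83*0.92*0.04 + 0.65*0.08*0.96 + 0.87*0.08*0.04 = 0.551344
P(solar radio burst | telemetry dropout, ground-station outage) = 0.052704/0.551344 ≈ 0.0956

Pr(solar radio burst | telemetry dropout, ground-station outage) ≈ 0.0956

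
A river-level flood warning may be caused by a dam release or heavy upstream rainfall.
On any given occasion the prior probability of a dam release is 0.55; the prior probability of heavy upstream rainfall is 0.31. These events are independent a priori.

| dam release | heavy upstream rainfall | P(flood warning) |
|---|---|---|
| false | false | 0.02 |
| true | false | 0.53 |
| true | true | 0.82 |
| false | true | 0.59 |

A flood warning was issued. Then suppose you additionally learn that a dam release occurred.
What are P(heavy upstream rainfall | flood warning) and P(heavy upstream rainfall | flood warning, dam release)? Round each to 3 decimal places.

P(heavy upstream rainfall | flood warning) ≈ 0.517; P(heavy upstream rainfall | flood warning, dam release) ≈ 0.410

Sum P(flood warning|·) weighted by the priors over the 4 (dam release, heavy upstream rainfall) configurations:
  P(flood warning) = 0.02*0.45*0.69 + 0.59*0.45*0.31 + 0.53*0.55*0.69 + 0.82*0.55*0.31
        = 0.006210 + 0.082305 + 0.201135 + 0.139810 = 0.429460
The terms with heavy upstream rainfall present sum to 0.222115, so
  P(heavy upstream rainfall | flood warning) = 0.222115 / 0.429460 ≈ 0.517

With the extra evidence:
By total probability over both values of heavy upstream rainfall:
  P(flood warning | dam release) = 0.53·0.69 + 0.82·0.31
        = 0.365700 + 0.254200 = 0.619900
The terms with heavy upstream rainfall present sum to 0.254200, so
  P(heavy upstream rainfall | flood warning, dam release) = 0.254200 / 0.619900 ≈ 0.410
Conditioning on dam release lowers the posterior on heavy upstream rainfall: the classic explaining-away effect in a common-effect structure.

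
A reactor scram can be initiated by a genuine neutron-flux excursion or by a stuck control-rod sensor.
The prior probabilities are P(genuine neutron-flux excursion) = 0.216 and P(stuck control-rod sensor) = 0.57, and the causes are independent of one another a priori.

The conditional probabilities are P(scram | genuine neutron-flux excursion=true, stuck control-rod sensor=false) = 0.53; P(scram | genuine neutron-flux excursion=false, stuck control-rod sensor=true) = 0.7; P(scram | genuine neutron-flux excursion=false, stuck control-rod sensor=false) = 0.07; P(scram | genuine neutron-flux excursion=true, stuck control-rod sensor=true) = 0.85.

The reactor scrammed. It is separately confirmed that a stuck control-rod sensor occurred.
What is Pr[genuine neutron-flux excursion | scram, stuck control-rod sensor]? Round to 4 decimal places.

Pr[genuine neutron-flux excursion | scram, stuck control-rod sensor] ≈ 0.2507

Weight on genuine neutron-flux excursion=true, given the evidence: 0.85*0.216 = 0.183600
Denominator P(scram | stuck control-rod sensor): 0.7*0.784 + 0.85*0.216 = 0.732400
Posterior = 0.183600 / 0.732400 ≈ 0.2507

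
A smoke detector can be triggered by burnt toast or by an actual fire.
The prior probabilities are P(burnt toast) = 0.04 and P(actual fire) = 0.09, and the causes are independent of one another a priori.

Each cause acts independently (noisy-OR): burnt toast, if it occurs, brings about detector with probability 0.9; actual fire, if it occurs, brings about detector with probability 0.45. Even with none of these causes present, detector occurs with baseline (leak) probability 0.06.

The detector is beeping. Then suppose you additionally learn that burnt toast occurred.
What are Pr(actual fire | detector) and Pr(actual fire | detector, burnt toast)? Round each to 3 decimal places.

Under noisy-OR, P(detector | causes) = 1 − (1−0.06)·∏(1−qᵢ) over the active causes.
Sum P(detector|·) weighted by the priors over the 4 (burnt toast, actual fire) configurations:
  P(detector) = 0.06*0.96*0.91 + 0.483*0.96*0.09 + 0.906*0.04*0.91 + 0.9483*0.04*0.09
        = 0.052416 + 0.041731 + 0.032978 + 0.003414 = 0.130539
Configurations with actual fire contribute 0.045145, so
  P(actual fire | detector) = 0.045145 / 0.130539 ≈ 0.346

With the extra evidence:
P(detector | burnt toast) = 0.906×0.91 + 0.9483×0.09 = 0.824460 + 0.085347 = 0.909807
The actual fire-present share is 0.9483×0.09 = 0.085347.
So P(actual fire | detector, burnt toast) = 0.085347/0.909807 ≈ 0.094.
— burnt toast explains away the evidence for actual fire.

Pr(actual fire | detector) ≈ 0.346; Pr(actual fire | detector, burnt toast) ≈ 0.094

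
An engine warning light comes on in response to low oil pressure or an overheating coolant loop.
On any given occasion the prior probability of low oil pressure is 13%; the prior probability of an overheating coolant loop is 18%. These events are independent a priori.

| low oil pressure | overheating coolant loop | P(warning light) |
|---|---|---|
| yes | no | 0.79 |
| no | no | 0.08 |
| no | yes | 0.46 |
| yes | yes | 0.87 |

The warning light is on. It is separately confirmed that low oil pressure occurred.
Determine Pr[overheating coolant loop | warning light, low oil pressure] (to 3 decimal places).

P(warning light | low oil pressure) = 0.79·0.82 + 0.87·0.18 = 0.647800 + 0.156600 = 0.804400
Restricting to configurations with overheating coolant loop present: 0.87·0.18 = 0.156600.
So P(overheating coolant loop | warning light, low oil pressure) = 0.156600/0.804400 ≈ 0.195.

Pr[overheating coolant loop | warning light, low oil pressure] ≈ 0.195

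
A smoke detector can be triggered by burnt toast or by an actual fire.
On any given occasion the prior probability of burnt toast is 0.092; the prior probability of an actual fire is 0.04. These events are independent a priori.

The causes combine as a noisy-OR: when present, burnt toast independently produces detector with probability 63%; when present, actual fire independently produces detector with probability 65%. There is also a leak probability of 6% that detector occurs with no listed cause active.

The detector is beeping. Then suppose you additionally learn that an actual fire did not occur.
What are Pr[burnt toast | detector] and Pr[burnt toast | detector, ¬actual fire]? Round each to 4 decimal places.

Under noisy-OR, P(detector | causes) = 1 − (1−0.06)·∏(1−qᵢ) over the active causes.
P(detector) = 0.06*0.908*0.96 + 0.671*0.908*0.04 + 0.6522*0.092*0.96 + 0.87827*0.092*0.04 = 0.052301 + 0.024371 + 0.057602 + 0.003232 = 0.137506
Restricting to configurations with burnt toast present: 0.057602 + 0.003232 = 0.060834.
So P(burnt toast | detector) = 0.060834/0.137506 ≈ 0.4424.

Now condition on the additional information:
Enumerate both values of burnt toast and weight by the priors:
  P(detector | ¬actual fire) = 0.06×0.908 + 0.6522×0.092
        = 0.054480 + 0.060002 = 0.114482
Configurations with burnt toast contribute 0.060002, so
  P(burnt toast | detector, ¬actual fire) = 0.060002 / 0.114482 ≈ 0.5241

Pr[burnt toast | detector] ≈ 0.4424; Pr[burnt toast | detector, ¬actual fire] ≈ 0.5241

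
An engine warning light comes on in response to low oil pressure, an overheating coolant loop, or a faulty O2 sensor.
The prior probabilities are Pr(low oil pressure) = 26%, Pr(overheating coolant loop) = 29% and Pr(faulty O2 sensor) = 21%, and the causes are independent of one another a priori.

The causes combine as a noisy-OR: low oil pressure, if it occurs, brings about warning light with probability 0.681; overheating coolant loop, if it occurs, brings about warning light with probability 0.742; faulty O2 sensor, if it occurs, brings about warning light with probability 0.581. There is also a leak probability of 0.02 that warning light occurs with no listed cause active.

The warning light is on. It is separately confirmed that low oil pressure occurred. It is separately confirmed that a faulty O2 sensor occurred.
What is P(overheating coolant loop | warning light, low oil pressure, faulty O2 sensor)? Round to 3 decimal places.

Under noisy-OR, P(warning light | causes) = 1 − (1−0.02)·∏(1−qᵢ) over the active causes.
P(warning light | low oil pressure, faulty O2 sensor) = 0.869012*0.71 + 0.966205*0.29 = 0.616999 + 0.280199 = 0.897198
The overheating coolant loop-present share is 0.966205*0.29 = 0.280199.
P(overheating coolant loop | warning light, low oil pressure, faulty O2 sensor) = 0.280199 / 0.897198 ≈ 0.312

P(overheating coolant loop | warning light, low oil pressure, faulty O2 sensor) ≈ 0.312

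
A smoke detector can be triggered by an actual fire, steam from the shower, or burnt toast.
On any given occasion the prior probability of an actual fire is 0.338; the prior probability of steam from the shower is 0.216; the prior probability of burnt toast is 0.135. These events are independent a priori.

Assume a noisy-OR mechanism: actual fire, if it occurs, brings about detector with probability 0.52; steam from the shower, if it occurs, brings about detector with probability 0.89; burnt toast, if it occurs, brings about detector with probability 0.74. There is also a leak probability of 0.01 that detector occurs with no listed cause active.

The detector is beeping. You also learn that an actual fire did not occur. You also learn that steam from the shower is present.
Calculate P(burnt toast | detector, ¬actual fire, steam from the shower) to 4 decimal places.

P(burnt toast | detector, ¬actual fire, steam from the shower) ≈ 0.1454

Under noisy-OR, P(detector | causes) = 1 − (1−0.01)·∏(1−qᵢ) over the active causes.
Sum P(detector|·) weighted by the priors over both values of burnt toast:
  P(detector | ¬actual fire, steam from the shower) = 0.8911·0.865 + 0.971686·0.135
        = 0.770802 + 0.131178 = 0.901980
The terms with burnt toast present sum to 0.131178, so
  P(burnt toast | detector, ¬actual fire, steam from the shower) = 0.131178 / 0.901980 ≈ 0.1454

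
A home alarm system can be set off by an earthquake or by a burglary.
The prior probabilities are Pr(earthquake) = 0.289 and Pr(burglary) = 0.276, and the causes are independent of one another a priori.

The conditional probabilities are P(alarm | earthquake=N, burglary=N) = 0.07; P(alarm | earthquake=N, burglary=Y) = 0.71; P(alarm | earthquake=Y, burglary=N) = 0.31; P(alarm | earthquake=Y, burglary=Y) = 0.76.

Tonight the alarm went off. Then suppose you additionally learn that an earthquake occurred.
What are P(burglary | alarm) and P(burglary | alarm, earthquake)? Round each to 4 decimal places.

P(alarm) = 0.07×0.711×0.724 + 0.71×0.711×0.276 + 0.31×0.289×0.724 + 0.76×0.289×0.276 = 0.036033 + 0.139328 + 0.064863 + 0.060621 = 0.300845
Of this, 0.199949 comes from 0.139328 + 0.060621 (the burglary=true cases).
So P(burglary | alarm) = 0.199949/0.300845 ≈ 0.6646.

Now also conditioning on earthquake=true:
Sum P(alarm|·) weighted by the priors over both values of burglary:
  P(alarm | earthquake) = 0.31*0.724 + 0.76*0.276
        = 0.224440 + 0.209760 = 0.434200
Keeping only the burglary-present terms gives 0.209760, so
  P(burglary | alarm, earthquake) = 0.209760 / 0.434200 ≈ 0.4831
The drop from 0.6646 to 0.4831 is the explaining-away (discounting) effect.

P(burglary | alarm) ≈ 0.6646; P(burglary | alarm, earthquake) ≈ 0.4831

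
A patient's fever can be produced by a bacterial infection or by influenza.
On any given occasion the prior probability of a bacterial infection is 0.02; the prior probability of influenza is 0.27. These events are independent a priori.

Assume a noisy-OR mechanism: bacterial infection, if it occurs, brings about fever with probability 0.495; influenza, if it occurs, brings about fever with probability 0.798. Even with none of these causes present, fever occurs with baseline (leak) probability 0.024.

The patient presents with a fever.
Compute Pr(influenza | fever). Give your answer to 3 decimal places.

Under noisy-OR, P(fever | causes) = 1 − (1−0.024)·∏(1−qᵢ) over the active causes.
Enumerate the 4 (bacterial infection, influenza) configurations and weight by the priors:
  P(fever) = 0.024·0.98·0.73 + 0.802848·0.98·0.27 + 0.50712·0.02·0.73 + 0.900438·0.02·0.27
        = 0.017170 + 0.212434 + 0.007404 + 0.004862 = 0.241870
Configurations with influenza contribute 0.217296, so
  P(influenza | fever) = 0.217296 / 0.241870 ≈ 0.898

Pr(influenza | fever) ≈ 0.898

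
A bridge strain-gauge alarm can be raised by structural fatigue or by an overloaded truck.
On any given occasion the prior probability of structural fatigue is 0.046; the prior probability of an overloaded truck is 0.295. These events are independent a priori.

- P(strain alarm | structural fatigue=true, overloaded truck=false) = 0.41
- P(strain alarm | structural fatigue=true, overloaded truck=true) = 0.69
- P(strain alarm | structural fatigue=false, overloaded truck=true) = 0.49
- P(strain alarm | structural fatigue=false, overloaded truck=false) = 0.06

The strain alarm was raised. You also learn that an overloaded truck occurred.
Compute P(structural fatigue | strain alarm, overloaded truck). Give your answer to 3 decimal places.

P(strain alarm | overloaded truck) = 0.49×0.954 + 0.69×0.046 = 0.467460 + 0.031740 = 0.499200
The structural fatigue-present share is 0.69×0.046 = 0.031740.
Hence the posterior is 0.031740/0.499200 ≈ 0.064.

P(structural fatigue | strain alarm, overloaded truck) ≈ 0.064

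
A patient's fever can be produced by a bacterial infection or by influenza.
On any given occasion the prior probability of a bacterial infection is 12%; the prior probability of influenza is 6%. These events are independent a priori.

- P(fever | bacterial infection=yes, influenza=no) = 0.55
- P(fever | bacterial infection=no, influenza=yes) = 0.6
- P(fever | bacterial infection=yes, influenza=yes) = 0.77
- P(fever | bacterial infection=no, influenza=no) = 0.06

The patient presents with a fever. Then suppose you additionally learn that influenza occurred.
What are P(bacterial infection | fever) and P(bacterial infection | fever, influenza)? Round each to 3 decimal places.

Weight on bacterial infection=true, given the evidence: 0.062040 + 0.005544 = 0.067584
Normalizer over all consistent configurations: 0.06*0.88*0.94 + 0.6*0.88*0.06 + 0.55*0.12*0.94 + 0.77*0.12*0.06 = 0.148896
P(bacterial infection | fever) = 0.067584/0.148896 ≈ 0.454

With the extra evidence:
P(fever | influenza) = 0.6·0.88 + 0.77·0.12 = 0.528000 + 0.092400 = 0.620400
Of this, 0.092400 comes from 0.77·0.12 (the bacterial infection=true cases).
P(bacterial infection | fever, influenza) = 0.092400 / 0.620400 ≈ 0.149
The drop from 0.454 to 0.149 is the explaining-away (discounting) effect.

P(bacterial infection | fever) ≈ 0.454; P(bacterial infection | fever, influenza) ≈ 0.149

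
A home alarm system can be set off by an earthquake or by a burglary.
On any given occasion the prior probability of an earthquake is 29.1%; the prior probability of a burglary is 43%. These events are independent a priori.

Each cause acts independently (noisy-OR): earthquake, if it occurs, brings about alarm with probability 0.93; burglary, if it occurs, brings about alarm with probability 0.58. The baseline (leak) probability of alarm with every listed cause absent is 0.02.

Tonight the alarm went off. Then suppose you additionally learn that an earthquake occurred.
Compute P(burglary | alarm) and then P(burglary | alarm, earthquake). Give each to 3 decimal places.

Under noisy-OR, P(alarm | causes) = 1 − (1−0.02)·∏(1−qᵢ) over the active causes.
Sum P(alarm|·) weighted by the priors over the 4 (earthquake, burglary) configurations:
  P(alarm) = 0.02*0.709*0.57 + 0.5884*0.709*0.43 + 0.9314*0.291*0.57 + 0.971188*0.291*0.43
        = 0.008083 + 0.179386 + 0.154491 + 0.121525 = 0.463485
The terms with burglary present sum to 0.300911, so
  P(burglary | alarm) = 0.300911 / 0.463485 ≈ 0.649

Now also conditioning on earthquake=true:
P(alarm | earthquake) = 0.9314×0.57 + 0.971188×0.43 = 0.530898 + 0.417611 = 0.948509
Of this, 0.417611 comes from 0.971188×0.43 (the burglary=true cases).
So P(burglary | alarm, earthquake) = 0.417611/0.948509 ≈ 0.440.
This is intercausal reasoning (explaining away): once earthquake accounts for the alarm, burglary becomes less likely.

P(burglary | alarm) ≈ 0.649; P(burglary | alarm, earthquake) ≈ 0.440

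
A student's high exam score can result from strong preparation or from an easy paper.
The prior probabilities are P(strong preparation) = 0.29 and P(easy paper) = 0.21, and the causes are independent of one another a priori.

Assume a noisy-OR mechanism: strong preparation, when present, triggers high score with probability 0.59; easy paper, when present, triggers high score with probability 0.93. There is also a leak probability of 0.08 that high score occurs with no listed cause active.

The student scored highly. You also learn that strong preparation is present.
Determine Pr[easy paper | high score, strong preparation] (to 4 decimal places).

Pr[easy paper | high score, strong preparation] ≈ 0.2936

Under noisy-OR, P(high score | causes) = 1 − (1−0.08)·∏(1−qᵢ) over the active causes.
P(high score | strong preparation) = 0.6228×0.79 + 0.973596×0.21 = 0.492012 + 0.204455 = 0.696467
Restricting to configurations with easy paper present: 0.973596×0.21 = 0.204455.
Hence the posterior is 0.204455/0.696467 ≈ 0.2936.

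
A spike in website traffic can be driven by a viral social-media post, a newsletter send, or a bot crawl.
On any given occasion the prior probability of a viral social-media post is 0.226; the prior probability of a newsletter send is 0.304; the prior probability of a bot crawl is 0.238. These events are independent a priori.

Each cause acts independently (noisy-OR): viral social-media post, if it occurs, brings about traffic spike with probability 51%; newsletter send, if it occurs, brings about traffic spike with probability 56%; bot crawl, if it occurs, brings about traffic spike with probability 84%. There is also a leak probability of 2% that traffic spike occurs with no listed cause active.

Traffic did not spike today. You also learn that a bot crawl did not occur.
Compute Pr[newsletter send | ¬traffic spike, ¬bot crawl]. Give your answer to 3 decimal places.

Pr[newsletter send | ¬traffic spike, ¬bot crawl] ≈ 0.161

Under noisy-OR, P(traffic spike | causes) = 1 − (1−0.02)·∏(1−qᵢ) over the active causes.
P(¬traffic spike | ¬bot crawl) = 0.98×0.774×0.696 + 0.4312×0.774×0.304 + 0.4802×0.226×0.696 + 0.211288×0.226×0.304 = 0.527930 + 0.101460 + 0.075534 + 0.014516 = 0.719440
Restricting to configurations with newsletter send present: 0.101460 + 0.014516 = 0.115976.
Hence the posterior is 0.115976/0.719440 ≈ 0.161.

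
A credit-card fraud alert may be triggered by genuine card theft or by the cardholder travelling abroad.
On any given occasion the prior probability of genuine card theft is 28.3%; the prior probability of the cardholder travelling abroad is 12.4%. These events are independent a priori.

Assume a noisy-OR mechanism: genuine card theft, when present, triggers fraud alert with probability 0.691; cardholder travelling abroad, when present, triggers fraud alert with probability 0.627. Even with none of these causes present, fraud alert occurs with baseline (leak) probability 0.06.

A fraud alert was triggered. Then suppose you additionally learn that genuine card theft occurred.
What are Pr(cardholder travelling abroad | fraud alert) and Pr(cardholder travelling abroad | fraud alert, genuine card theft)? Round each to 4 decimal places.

Pr(cardholder travelling abroad | fraud alert) ≈ 0.2942; Pr(cardholder travelling abroad | fraud alert, genuine card theft) ≈ 0.1510

Under noisy-OR, P(fraud alert | causes) = 1 − (1−0.06)·∏(1−qᵢ) over the active causes.
P(fraud alert) = 0.06*0.717*0.876 + 0.64938*0.717*0.124 + 0.70954*0.283*0.876 + 0.891658*0.283*0.124 = 0.037686 + 0.057735 + 0.175901 + 0.031290 = 0.302612
The cardholder travelling abroad-present share is 0.057735 + 0.031290 = 0.089025.
P(cardholder travelling abroad | fraud alert) = 0.089025 / 0.302612 ≈ 0.2942

With the extra evidence:
Numerator (weight on configurations with cardholder travelling abroad): 0.891658·0.124 = 0.110566
Normalizer over all consistent configurations: 0.70954·0.876 + 0.891658·0.124 = 0.732123
Posterior = 0.110566 / 0.732123 ≈ 0.1510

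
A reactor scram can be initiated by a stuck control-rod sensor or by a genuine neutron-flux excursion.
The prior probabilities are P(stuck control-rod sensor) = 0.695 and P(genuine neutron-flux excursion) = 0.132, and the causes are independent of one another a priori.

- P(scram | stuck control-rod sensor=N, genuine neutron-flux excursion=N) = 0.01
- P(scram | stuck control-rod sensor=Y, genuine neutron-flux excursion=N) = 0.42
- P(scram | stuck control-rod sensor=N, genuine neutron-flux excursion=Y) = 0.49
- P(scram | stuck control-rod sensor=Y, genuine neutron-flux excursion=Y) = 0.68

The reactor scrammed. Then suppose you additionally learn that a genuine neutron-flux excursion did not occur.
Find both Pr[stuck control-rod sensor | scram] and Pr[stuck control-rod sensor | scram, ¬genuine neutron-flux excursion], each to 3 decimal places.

P(scram) = 0.01·0.305·0.868 + 0.49·0.305·0.132 + 0.42·0.695·0.868 + 0.68·0.695·0.132 = 0.002647 + 0.019727 + 0.253369 + 0.062383 = 0.338126
Restricting to configurations with stuck control-rod sensor present: 0.253369 + 0.062383 = 0.315752.
So P(stuck control-rod sensor | scram) = 0.315752/0.338126 ≈ 0.934.

With the extra evidence:
P(scram | ¬genuine neutron-flux excursion) = 0.01*0.305 + 0.42*0.695 = 0.003050 + 0.291900 = 0.294950
Of this, 0.291900 comes from 0.42*0.695 (the stuck control-rod sensor=true cases).
Hence the posterior is 0.291900/0.294950 ≈ 0.990.

Pr[stuck control-rod sensor | scram] ≈ 0.934; Pr[stuck control-rod sensor | scram, ¬genuine neutron-flux excursion] ≈ 0.990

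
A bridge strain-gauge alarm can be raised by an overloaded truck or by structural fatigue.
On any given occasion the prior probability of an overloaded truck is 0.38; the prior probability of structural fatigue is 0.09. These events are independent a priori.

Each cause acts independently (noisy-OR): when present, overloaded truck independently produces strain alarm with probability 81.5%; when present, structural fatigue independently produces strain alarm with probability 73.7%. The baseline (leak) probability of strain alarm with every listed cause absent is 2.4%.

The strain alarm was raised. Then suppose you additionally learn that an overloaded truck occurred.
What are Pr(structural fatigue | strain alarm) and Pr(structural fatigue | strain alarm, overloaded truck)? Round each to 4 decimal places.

Pr(structural fatigue | strain alarm) ≈ 0.1996; Pr(structural fatigue | strain alarm, overloaded truck) ≈ 0.1031

Under noisy-OR, P(strain alarm | causes) = 1 − (1−0.024)·∏(1−qᵢ) over the active causes.
P(strain alarm) = 0.024*0.62*0.91 + 0.743312*0.62*0.09 + 0.81944*0.38*0.91 + 0.952513*0.38*0.09 = 0.013541 + 0.041477 + 0.283362 + 0.032576 = 0.370956
Of this, 0.074053 comes from 0.041477 + 0.032576 (the structural fatigue=true cases).
P(structural fatigue | strain alarm) = 0.074053 / 0.370956 ≈ 0.1996

With the extra evidence:
Enumerate both values of structural fatigue and weight by the priors:
  P(strain alarm | overloaded truck) = 0.81944·0.91 + 0.952513·0.09
        = 0.745690 + 0.085726 = 0.831416
The terms with structural fatigue present sum to 0.085726, so
  P(structural fatigue | strain alarm, overloaded truck) = 0.085726 / 0.831416 ≈ 0.1031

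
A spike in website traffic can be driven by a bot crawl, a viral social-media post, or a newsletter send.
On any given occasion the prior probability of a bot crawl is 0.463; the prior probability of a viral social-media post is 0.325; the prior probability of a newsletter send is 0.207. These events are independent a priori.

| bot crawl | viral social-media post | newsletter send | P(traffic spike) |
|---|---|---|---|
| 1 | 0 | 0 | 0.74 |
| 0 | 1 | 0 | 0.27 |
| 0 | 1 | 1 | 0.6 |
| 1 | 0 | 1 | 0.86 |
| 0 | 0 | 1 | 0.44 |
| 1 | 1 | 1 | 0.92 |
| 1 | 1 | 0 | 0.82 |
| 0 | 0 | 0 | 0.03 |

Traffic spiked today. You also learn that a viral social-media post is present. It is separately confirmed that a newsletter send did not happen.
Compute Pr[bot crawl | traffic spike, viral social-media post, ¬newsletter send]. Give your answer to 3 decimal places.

Pr[bot crawl | traffic spike, viral social-media post, ¬newsletter send] ≈ 0.724

Numerator (weight on configurations with bot crawl): 0.82*0.463 = 0.379660
Denominator P(traffic spike | viral social-media post, ¬newsletter send): 0.27*0.537 + 0.82*0.463 = 0.524650
P(bot crawl | traffic spike, viral social-media post, ¬newsletter send) = 0.379660/0.524650 ≈ 0.724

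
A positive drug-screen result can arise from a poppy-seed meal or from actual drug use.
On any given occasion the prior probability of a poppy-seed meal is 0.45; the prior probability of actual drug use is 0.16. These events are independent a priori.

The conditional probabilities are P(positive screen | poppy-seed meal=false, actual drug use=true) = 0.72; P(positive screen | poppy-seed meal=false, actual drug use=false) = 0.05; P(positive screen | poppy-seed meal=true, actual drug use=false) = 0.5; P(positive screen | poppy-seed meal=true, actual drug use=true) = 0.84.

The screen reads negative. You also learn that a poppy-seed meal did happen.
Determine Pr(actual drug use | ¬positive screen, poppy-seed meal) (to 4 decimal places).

Weight on actual drug use=true, given the evidence: 0.16·0.16 = 0.025600
Denominator P(¬positive screen | poppy-seed meal): 0.5·0.84 + 0.16·0.16 = 0.445600
P(actual drug use | ¬positive screen, poppy-seed meal) = 0.025600/0.445600 ≈ 0.0575

Pr(actual drug use | ¬positive screen, poppy-seed meal) ≈ 0.0575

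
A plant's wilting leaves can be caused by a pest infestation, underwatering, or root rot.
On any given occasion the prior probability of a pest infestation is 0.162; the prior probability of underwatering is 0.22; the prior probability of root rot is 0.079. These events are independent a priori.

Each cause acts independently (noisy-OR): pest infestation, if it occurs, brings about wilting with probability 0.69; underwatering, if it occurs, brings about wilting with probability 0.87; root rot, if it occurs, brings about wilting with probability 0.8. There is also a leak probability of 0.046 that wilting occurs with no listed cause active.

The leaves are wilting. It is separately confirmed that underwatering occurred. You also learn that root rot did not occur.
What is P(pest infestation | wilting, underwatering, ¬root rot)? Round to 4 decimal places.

P(pest infestation | wilting, underwatering, ¬root rot) ≈ 0.1751

Under noisy-OR, P(wilting | causes) = 1 − (1−0.046)·∏(1−qᵢ) over the active causes.
Numerator (weight on configurations with pest infestation): 0.961554×0.162 = 0.155772
Normalizer over all consistent configurations: 0.87598×0.838 + 0.961554×0.162 = 0.889843
Posterior = 0.155772 / 0.889843 ≈ 0.1751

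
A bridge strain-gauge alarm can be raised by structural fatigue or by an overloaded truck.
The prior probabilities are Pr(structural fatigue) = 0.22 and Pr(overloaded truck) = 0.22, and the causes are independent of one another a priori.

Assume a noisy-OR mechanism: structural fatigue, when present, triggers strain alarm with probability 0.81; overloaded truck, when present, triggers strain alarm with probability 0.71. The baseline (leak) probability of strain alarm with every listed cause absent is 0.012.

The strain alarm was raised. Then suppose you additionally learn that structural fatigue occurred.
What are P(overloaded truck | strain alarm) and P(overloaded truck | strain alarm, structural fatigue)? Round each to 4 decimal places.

P(overloaded truck | strain alarm) ≈ 0.5342; P(overloaded truck | strain alarm, structural fatigue) ≈ 0.2472

Under noisy-OR, P(strain alarm | causes) = 1 − (1−0.012)·∏(1−qᵢ) over the active causes.
P(strain alarm) = 0.012*0.78*0.78 + 0.71348*0.78*0.22 + 0.81228*0.22*0.78 + 0.945561*0.22*0.22 = 0.007301 + 0.122433 + 0.139387 + 0.045765 = 0.314886
Of this, 0.168198 comes from 0.122433 + 0.045765 (the overloaded truck=true cases).
So P(overloaded truck | strain alarm) = 0.168198/0.314886 ≈ 0.5342.

Now condition on the additional information:
Sum P(strain alarm|·) weighted by the priors over both values of overloaded truck:
  P(strain alarm | structural fatigue) = 0.81228*0.78 + 0.945561*0.22
        = 0.633578 + 0.208023 = 0.841601
The terms with overloaded truck present sum to 0.208023, so
  P(overloaded truck | strain alarm, structural fatigue) = 0.208023 / 0.841601 ≈ 0.2472
— structural fatigue explains away the evidence for overloaded truck.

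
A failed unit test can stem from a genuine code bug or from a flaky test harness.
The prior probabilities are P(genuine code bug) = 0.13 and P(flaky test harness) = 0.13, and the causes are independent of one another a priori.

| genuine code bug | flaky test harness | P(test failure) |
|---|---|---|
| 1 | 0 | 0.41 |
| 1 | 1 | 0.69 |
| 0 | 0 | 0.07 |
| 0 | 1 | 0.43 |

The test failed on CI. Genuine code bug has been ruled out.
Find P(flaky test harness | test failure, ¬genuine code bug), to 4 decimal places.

P(flaky test harness | test failure, ¬genuine code bug) ≈ 0.4786

Enumerate both values of flaky test harness and weight by the priors:
  P(test failure | ¬genuine code bug) = 0.07×0.87 + 0.43×0.13
        = 0.060900 + 0.055900 = 0.116800
The terms with flaky test harness present sum to 0.055900, so
  P(flaky test harness | test failure, ¬genuine code bug) = 0.055900 / 0.116800 ≈ 0.4786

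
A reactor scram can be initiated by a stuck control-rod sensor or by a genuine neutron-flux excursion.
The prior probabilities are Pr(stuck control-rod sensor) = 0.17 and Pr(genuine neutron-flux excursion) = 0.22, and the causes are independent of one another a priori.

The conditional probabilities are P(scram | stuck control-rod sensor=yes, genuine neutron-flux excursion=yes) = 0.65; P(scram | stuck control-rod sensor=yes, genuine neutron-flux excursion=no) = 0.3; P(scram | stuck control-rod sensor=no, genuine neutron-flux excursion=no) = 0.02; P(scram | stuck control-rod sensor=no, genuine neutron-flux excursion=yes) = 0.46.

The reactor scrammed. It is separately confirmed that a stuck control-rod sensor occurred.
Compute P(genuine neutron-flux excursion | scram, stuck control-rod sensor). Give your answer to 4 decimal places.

P(genuine neutron-flux excursion | scram, stuck control-rod sensor) ≈ 0.3793

Enumerate both values of genuine neutron-flux excursion and weight by the priors:
  P(scram | stuck control-rod sensor) = 0.3*0.78 + 0.65*0.22
        = 0.234000 + 0.143000 = 0.377000
Configurations with genuine neutron-flux excursion contribute 0.143000, so
  P(genuine neutron-flux excursion | scram, stuck control-rod sensor) = 0.143000 / 0.377000 ≈ 0.3793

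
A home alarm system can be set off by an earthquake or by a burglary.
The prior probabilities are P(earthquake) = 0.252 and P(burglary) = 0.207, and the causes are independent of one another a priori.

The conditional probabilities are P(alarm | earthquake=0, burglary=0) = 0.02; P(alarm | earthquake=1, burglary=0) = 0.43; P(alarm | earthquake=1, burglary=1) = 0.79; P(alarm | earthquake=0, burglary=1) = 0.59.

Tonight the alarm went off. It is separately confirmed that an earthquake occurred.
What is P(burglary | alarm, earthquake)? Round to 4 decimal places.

P(alarm | earthquake) = 0.43×0.793 + 0.79×0.207 = 0.340990 + 0.163530 = 0.504520
Restricting to configurations with burglary present: 0.79×0.207 = 0.163530.
Hence the posterior is 0.163530/0.504520 ≈ 0.3241.

P(burglary | alarm, earthquake) ≈ 0.3241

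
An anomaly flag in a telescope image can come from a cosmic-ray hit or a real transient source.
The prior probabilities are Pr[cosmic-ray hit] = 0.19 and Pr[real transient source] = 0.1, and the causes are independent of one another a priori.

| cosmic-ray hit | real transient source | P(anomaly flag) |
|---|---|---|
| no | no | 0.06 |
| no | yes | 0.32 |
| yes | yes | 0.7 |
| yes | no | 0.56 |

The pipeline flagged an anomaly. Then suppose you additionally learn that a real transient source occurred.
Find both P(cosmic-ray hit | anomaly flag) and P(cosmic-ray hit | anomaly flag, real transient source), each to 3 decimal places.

For the numerator, keep only cosmic-ray hit=true terms: 0.095760 + 0.013300 = 0.109060
Denominator P(anomaly flag): 0.06·0.81·0.9 + 0.32·0.81·0.1 + 0.56·0.19·0.9 + 0.7·0.19·0.1 = 0.178720
Posterior = 0.109060 / 0.178720 ≈ 0.610

Now also conditioning on real transient source=true:
For the numerator, keep only cosmic-ray hit=true terms: 0.7×0.19 = 0.133000
The normalizing constant is 0.32×0.81 + 0.7×0.19 = 0.392200
Posterior = 0.133000 / 0.392200 ≈ 0.339

P(cosmic-ray hit | anomaly flag) ≈ 0.610; P(cosmic-ray hit | anomaly flag, real transient source) ≈ 0.339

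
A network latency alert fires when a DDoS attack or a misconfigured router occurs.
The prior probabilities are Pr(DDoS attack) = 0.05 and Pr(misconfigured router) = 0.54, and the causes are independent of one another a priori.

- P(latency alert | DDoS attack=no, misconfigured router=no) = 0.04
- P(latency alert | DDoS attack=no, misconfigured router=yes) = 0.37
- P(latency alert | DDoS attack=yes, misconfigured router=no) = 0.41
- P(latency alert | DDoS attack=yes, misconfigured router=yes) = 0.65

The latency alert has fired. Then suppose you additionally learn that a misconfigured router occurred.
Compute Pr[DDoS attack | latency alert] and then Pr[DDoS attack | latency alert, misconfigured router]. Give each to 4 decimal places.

P(latency alert) = 0.04·0.95·0.46 + 0.37·0.95·0.54 + 0.41·0.05·0.46 + 0.65·0.05·0.54 = 0.017480 + 0.189810 + 0.009430 + 0.017550 = 0.234270
Restricting to configurations with DDoS attack present: 0.009430 + 0.017550 = 0.026980.
P(DDoS attack | latency alert) = 0.026980 / 0.234270 ≈ 0.1152

Now condition on the additional information:
P(latency alert | misconfigured router) = 0.37·0.95 + 0.65·0.05 = 0.351500 + 0.032500 = 0.384000
Restricting to configurations with DDoS attack present: 0.65·0.05 = 0.032500.
So P(DDoS attack | latency alert, misconfigured router) = 0.032500/0.384000 ≈ 0.0846.
This is intercausal reasoning (explaining away): once misconfigured router accounts for the latency alert, DDoS attack becomes less likely.

Pr[DDoS attack | latency alert] ≈ 0.1152; Pr[DDoS attack | latency alert, misconfigured router] ≈ 0.0846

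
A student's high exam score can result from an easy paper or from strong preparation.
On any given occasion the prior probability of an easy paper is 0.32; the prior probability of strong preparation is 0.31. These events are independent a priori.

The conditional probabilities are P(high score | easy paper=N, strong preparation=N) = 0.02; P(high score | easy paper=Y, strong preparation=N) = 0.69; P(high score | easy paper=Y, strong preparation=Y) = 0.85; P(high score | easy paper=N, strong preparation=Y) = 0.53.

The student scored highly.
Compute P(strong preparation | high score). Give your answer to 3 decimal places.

Enumerate the 4 (easy paper, strong preparation) configurations and weight by the priors:
  P(high score) = 0.02*0.68*0.69 + 0.53*0.68*0.31 + 0.69*0.32*0.69 + 0.85*0.32*0.31
        = 0.009384 + 0.111724 + 0.152352 + 0.084320 = 0.357780
The terms with strong preparation present sum to 0.196044, so
  P(strong preparation | high score) = 0.196044 / 0.357780 ≈ 0.548

P(strong preparation | high score) ≈ 0.548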